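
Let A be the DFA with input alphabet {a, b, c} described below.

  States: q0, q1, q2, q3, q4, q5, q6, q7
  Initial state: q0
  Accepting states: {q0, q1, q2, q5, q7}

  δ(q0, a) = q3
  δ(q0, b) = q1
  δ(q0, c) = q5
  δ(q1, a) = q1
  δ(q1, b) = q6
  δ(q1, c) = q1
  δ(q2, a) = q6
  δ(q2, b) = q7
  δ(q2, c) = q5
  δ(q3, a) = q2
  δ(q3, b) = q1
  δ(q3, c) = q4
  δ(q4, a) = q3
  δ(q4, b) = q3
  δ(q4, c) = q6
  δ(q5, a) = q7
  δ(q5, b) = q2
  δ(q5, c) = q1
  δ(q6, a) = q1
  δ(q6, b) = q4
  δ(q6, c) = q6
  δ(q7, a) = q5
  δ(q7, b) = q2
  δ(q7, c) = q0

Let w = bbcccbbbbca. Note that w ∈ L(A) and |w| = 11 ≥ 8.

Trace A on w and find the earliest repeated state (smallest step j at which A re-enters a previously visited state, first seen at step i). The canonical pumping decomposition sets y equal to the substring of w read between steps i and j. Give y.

c

Run of A on w = b b c c c b b b b c a:
  step 0: q0  (start)
  step 1: q1  (read b: q0→q1)
  step 2: q6  (read b: q1→q6)
  step 3: q6  (read c: q6→q6)   ← first repeat (q6 seen earlier)
  step 4: q6  (read c: q6→q6)
  step 5: q6  (read c: q6→q6)
  step 6: q4  (read b: q6→q4)
  step 7: q3  (read b: q4→q3)
  step 8: q1  (read b: q3→q1)
  step 9: q6  (read b: q1→q6)
  step 10: q6  (read c: q6→q6)
  step 11: q1  (read a: q6→q1)

So i = 2, j = 3, giving x = w[0:2] = bb, y = w[2:3] = c, z = w[3:11] = ccbbbbca.
Check: |xy| = 3 ≤ 8 and |y| = 1 ≥ 1. Reading y takes A from q6 back to q6, so every xyⁱz is accepted.
The DFA has 8 states, so the proof of the pumping lemma guarantees a repeated state among the first 8+1 visited; the segment between the two visits is the pumpable y.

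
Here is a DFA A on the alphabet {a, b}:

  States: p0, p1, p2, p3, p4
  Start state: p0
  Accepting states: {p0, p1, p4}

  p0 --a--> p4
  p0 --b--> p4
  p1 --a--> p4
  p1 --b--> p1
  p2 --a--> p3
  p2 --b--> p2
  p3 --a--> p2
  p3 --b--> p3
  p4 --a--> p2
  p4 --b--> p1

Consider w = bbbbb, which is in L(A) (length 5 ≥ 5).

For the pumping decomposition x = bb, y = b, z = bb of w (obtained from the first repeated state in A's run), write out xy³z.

xy^3z = bb·b·b·b·bb = bbbbbbb.
Reading y = b takes A from p1 back to p1, so after x·y·y·y the machine is still in p1, and z then leads to the accepting state p1. Hence bbbbbbb ∈ L(A).

bbbbbbb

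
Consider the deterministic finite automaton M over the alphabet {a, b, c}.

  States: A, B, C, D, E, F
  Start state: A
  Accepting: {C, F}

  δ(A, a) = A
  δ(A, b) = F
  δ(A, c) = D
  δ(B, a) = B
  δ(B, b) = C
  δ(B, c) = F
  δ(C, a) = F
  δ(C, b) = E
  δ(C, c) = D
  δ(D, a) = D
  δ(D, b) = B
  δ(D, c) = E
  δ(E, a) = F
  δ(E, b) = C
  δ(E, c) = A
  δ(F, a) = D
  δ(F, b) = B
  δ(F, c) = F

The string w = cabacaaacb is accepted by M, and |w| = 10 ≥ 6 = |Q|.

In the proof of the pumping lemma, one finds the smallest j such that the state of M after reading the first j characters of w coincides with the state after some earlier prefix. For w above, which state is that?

D

Run of M on w = c a b a c a a a c b:
  step 0: A  (start)
  step 1: D  (read c: A→D)
  step 2: D  (read a: D→D)   ← first repeat (D seen earlier)
  step 3: B  (read b: D→B)
  step 4: B  (read a: B→B)
  step 5: F  (read c: B→F)
  step 6: D  (read a: F→D)
  step 7: D  (read a: D→D)
  step 8: D  (read a: D→D)
  step 9: E  (read c: D→E)
  step 10: C  (read b: E→C)

The earliest repeat is at step j = 2: M is in D, which it already visited at step i = 1.
The DFA has 6 states, so the proof of the pumping lemma guarantees a repeated state among the first 6+1 visited; the segment between the two visits is the pumpable y.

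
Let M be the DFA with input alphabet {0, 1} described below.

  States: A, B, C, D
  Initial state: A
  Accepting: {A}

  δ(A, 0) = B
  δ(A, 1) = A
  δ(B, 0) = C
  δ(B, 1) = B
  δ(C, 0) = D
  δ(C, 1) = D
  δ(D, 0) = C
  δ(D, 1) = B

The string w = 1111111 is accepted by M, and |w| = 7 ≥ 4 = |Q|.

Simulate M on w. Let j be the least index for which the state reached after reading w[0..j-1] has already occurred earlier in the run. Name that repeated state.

A

State sequence: A -1-> A -1-> A -1-> A -1-> A -1-> A -1-> A -1-> A
First repeat at step 1: A was already visited.

The earliest repeat is at step j = 1: M is in A, which it already visited at step i = 0.
Pumping length from the standard proof: p = 4 (the number of states). The repeated state found above gives |xy| = j ≤ 4 and |y| = j − i ≥ 1.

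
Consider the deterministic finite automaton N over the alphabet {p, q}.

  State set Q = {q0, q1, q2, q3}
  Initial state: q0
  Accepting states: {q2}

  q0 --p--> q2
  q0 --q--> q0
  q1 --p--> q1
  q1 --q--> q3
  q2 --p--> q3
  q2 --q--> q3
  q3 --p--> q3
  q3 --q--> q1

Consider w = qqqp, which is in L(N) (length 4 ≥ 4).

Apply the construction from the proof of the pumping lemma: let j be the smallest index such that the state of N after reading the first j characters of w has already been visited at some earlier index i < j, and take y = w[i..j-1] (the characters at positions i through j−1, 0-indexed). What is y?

q

Run of N on w = q q q p:
  step 0: q0  (start)
  step 1: q0  (read q: q0→q0)   ← first repeat (q0 seen earlier)
  step 2: q0  (read q: q0→q0)
  step 3: q0  (read q: q0→q0)
  step 4: q2  (read p: q0→q2)

So i = 0, j = 1, giving x = w[0:0] = ε, y = w[0:1] = q, z = w[1:4] = qqp.
Check: |xy| = 1 ≤ 4 and |y| = 1 ≥ 1. Reading y takes N from q0 back to q0, so every xyⁱz is accepted.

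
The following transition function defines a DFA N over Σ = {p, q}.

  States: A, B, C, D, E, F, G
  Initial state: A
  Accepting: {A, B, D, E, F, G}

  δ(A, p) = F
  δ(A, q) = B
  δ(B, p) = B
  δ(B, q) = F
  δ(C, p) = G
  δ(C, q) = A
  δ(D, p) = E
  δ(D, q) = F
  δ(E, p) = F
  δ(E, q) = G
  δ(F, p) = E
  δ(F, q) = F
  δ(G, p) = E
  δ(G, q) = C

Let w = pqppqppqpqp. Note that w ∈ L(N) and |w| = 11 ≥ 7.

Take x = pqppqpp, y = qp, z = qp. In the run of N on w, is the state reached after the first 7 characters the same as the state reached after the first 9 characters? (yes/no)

no

State sequence: A -p-> F -q-> F -p-> E -p-> F -q-> F -p-> E -p-> F -q-> F -p-> E

After x (step 7): F. After xy (step 9): E.
They differ (F ≠ E), so y is not a cycle from the state after x; this split is not the one the pumping-lemma construction produces, and pumping y need not keep the string in L(N).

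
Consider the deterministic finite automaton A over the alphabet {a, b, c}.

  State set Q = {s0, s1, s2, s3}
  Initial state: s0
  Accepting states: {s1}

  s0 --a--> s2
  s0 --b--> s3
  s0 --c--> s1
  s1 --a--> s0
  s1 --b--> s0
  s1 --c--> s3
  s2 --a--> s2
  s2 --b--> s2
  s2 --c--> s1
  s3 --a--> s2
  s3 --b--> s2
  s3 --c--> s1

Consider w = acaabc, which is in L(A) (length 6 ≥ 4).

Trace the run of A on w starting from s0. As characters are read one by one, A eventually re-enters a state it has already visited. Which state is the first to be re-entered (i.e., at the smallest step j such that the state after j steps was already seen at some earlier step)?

s0

State sequence: s0 -a-> s2 -c-> s1 -a-> s0 -a-> s2 -b-> s2 -c-> s1
First repeat at step 3: s0 was already visited.

The earliest repeat is at step j = 3: A is in s0, which it already visited at step i = 0.
Since A has 4 states, any run of length ≥ 4 visits 4+1 states, so by pigeonhole some state repeats within the first 4 steps — that repeat gives the pumpable loop.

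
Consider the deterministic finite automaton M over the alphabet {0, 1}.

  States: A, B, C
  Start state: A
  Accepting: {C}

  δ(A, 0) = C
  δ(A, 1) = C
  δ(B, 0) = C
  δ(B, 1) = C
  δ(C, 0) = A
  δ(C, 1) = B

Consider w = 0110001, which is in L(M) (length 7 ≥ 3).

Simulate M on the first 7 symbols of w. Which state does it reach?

Run of M on the first 7 characters of w = 0 1 1 0 0 0 1:
  step 0: A  (start)
  step 1: C  (read 0: A→C)
  step 2: B  (read 1: C→B)
  step 3: C  (read 1: B→C)
  step 4: A  (read 0: C→A)
  step 5: C  (read 0: A→C)
  step 6: A  (read 0: C→A)
  step 7: C  (read 1: A→C)

After reading 7 characters, M is in state C.
(This kind of state-tracing is the core of the pumping-lemma construction: with 3 states, pigeonhole forces a repeat within the first 3 steps.)

C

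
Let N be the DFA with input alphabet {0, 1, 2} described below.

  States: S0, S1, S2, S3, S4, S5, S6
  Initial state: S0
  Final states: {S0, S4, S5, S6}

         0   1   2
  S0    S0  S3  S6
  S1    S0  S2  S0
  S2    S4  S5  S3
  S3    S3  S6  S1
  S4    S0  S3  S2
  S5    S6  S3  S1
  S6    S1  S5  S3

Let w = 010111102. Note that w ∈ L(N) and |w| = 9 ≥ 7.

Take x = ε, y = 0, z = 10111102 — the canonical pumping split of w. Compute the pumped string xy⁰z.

xy⁰z = xz = ε·10111102 = 10111102.
Reading y = 0 takes N from S0 back to S0, so after x the machine is still in S0, and z then leads to the accepting state S0. Hence 10111102 ∈ L(N).

10111102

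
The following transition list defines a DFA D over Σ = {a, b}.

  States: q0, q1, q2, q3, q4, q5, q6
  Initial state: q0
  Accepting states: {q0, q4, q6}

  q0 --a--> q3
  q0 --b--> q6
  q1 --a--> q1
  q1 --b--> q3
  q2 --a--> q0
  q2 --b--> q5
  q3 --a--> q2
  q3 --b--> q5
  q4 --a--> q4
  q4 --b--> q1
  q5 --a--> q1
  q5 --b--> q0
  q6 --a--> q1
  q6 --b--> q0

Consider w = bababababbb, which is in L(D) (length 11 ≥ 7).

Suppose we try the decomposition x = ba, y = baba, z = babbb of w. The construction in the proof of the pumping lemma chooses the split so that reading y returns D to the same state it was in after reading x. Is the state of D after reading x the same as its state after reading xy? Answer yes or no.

yes

State sequence: q0 -b-> q6 -a-> q1 -b-> q3 -a-> q2 -b-> q5 -a-> q1

After x (step 2): q1. After xy (step 6): q1.
They match, so y = baba drives D around a cycle from q1 back to itself; pumping y any number of times keeps D in q1 before reading z, and xyⁱz ∈ L(D) for every i ≥ 0.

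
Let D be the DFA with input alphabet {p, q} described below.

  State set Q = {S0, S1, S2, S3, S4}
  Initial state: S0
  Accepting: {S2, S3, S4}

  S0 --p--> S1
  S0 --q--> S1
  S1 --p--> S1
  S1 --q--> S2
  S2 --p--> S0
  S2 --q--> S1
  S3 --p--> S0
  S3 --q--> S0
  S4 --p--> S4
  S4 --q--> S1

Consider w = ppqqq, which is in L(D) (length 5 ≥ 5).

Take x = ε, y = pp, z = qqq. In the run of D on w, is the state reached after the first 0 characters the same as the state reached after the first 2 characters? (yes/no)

no

State sequence: S0 -p-> S1 -p-> S1

After x (step 0): S0. After xy (step 2): S1.
They differ (S0 ≠ S1), so y is not a cycle from the state after x; this split is not the one the pumping-lemma construction produces, and pumping y need not keep the string in L(D).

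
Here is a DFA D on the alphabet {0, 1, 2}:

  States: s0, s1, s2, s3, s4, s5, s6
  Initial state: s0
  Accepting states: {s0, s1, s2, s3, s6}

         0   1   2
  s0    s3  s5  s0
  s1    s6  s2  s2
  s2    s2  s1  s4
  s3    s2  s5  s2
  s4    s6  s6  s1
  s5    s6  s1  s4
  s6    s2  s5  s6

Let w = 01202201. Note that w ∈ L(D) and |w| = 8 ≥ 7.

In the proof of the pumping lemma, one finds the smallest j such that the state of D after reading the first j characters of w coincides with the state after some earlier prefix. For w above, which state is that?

s6

State sequence: s0 -0-> s3 -1-> s5 -2-> s4 -0-> s6 -2-> s6 -2-> s6 -0-> s2 -1-> s1
First repeat at step 5: s6 was already visited.

The earliest repeat is at step j = 5: D is in s6, which it already visited at step i = 4.
Pumping length from the standard proof: p = 7 (the number of states). The repeated state found above gives |xy| = j ≤ 7 and |y| = j − i ≥ 1.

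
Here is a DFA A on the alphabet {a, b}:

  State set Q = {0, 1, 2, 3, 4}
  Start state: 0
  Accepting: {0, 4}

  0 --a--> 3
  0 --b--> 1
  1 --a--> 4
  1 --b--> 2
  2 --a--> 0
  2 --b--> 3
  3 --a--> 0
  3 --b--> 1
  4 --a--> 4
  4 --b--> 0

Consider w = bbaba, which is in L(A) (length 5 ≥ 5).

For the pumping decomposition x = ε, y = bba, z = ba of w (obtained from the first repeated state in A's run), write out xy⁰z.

xy⁰z = xz = ε·ba = ba.
Reading y = bba takes A from 0 back to 0, so after x the machine is still in 0, and z then leads to the accepting state 4. Hence ba ∈ L(A).

ba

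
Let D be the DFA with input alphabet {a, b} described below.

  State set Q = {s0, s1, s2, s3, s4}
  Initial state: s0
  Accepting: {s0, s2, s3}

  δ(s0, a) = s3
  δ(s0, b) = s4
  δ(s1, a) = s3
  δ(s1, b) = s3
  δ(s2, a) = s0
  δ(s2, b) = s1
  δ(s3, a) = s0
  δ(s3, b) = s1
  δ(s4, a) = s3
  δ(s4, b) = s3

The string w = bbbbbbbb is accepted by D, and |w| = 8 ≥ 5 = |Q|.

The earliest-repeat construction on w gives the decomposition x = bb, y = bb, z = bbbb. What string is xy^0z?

bbbbbb

xy⁰z = xz = bb·bbbb = bbbbbb.
Reading y = bb takes D from s3 back to s3, so after x the machine is still in s3, and z then leads to the accepting state s3. Hence bbbbbb ∈ L(D).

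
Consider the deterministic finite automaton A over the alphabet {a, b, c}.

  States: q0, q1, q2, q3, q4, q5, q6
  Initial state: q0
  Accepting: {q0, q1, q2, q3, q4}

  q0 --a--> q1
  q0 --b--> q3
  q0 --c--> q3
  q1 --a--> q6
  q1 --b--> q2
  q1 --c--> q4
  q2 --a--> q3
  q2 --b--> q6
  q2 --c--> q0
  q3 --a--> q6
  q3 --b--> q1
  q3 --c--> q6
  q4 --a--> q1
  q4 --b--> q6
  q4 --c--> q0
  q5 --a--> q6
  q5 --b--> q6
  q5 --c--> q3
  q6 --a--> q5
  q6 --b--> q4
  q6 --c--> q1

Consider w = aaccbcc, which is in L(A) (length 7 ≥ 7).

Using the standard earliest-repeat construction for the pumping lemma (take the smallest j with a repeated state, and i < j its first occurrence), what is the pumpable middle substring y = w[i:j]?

State sequence: q0 -a-> q1 -a-> q6 -c-> q1 -c-> q4 -b-> q6 -c-> q1 -c-> q4
First repeat at step 3: q1 was already visited.

So i = 1, j = 3, giving x = w[0:1] = a, y = w[1:3] = ac, z = w[3:7] = cbcc.
Check: |xy| = 3 ≤ 7 and |y| = 2 ≥ 1. Reading y takes A from q1 back to q1, so every xyⁱz is accepted.
The DFA has 7 states, so the proof of the pumping lemma guarantees a repeated state among the first 7+1 visited; the segment between the two visits is the pumpable y.

ac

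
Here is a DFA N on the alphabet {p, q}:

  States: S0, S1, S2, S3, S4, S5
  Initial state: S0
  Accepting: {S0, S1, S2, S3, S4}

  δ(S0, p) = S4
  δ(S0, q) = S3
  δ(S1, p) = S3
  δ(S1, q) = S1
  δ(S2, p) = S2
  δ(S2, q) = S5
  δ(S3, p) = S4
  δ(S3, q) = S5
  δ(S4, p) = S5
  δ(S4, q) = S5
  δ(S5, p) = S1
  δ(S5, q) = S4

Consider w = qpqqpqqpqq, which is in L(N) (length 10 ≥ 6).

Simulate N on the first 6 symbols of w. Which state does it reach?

Run of N on the first 6 characters of w = q p q q p q:
  step 0: S0  (start)
  step 1: S3  (read q: S0→S3)
  step 2: S4  (read p: S3→S4)
  step 3: S5  (read q: S4→S5)
  step 4: S4  (read q: S5→S4)
  step 5: S5  (read p: S4→S5)
  step 6: S4  (read q: S5→S4)

After reading 6 characters, N is in state S4.

S4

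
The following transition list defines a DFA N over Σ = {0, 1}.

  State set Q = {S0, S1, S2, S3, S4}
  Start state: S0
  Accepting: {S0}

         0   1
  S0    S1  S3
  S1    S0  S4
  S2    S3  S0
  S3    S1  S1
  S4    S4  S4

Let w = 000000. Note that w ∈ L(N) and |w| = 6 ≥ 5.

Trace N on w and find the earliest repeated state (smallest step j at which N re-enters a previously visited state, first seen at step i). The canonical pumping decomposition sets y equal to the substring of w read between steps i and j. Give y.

00

Run of N on w = 0 0 0 0 0 0:
  step 0: S0  (start)
  step 1: S1  (read 0: S0→S1)
  step 2: S0  (read 0: S1→S0)   ← first repeat (S0 seen earlier)
  step 3: S1  (read 0: S0→S1)
  step 4: S0  (read 0: S1→S0)
  step 5: S1  (read 0: S0→S1)
  step 6: S0  (read 0: S1→S0)

So i = 0, j = 2, giving x = w[0:0] = ε, y = w[0:2] = 00, z = w[2:6] = 0000.
Check: |xy| = 2 ≤ 5 and |y| = 2 ≥ 1. Reading y takes N from S0 back to S0, so every xyⁱz is accepted.
Since N has 5 states, any run of length ≥ 5 visits 5+1 states, so by pigeonhole some state repeats within the first 5 steps — that repeat gives the pumpable loop.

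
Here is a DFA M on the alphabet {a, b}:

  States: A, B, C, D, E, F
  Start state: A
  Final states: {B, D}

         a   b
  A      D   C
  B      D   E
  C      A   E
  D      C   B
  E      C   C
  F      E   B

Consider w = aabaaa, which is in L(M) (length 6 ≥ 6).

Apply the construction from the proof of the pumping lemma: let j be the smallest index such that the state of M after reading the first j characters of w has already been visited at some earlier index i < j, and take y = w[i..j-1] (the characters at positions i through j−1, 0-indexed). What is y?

State sequence: A -a-> D -a-> C -b-> E -a-> C -a-> A -a-> D
First repeat at step 4: C was already visited.

So i = 2, j = 4, giving x = w[0:2] = aa, y = w[2:4] = ba, z = w[4:6] = aa.
Check: |xy| = 4 ≤ 6 and |y| = 2 ≥ 1. Reading y takes M from C back to C, so every xyⁱz is accepted.
The DFA has 6 states, so the proof of the pumping lemma guarantees a repeated state among the first 6+1 visited; the segment between the two visits is the pumpable y.

ba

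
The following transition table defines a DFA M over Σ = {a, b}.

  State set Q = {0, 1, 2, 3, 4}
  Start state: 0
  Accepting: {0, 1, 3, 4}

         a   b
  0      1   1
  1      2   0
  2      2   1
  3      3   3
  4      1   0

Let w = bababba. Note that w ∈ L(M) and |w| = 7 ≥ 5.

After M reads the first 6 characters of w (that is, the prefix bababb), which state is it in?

0

State sequence: 0 -b-> 1 -a-> 2 -b-> 1 -a-> 2 -b-> 1 -b-> 0

After reading 6 characters, M is in state 0.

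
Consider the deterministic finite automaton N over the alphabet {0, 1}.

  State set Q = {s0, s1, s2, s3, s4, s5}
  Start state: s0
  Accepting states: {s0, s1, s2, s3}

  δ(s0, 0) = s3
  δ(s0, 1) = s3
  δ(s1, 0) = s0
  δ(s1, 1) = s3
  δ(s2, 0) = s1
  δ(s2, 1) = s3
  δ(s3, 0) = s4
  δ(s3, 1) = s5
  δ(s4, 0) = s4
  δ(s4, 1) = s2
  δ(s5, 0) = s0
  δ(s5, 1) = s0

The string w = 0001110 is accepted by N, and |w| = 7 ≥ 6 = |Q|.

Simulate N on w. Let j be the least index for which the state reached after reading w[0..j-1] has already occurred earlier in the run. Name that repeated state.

State sequence: s0 -0-> s3 -0-> s4 -0-> s4 -1-> s2 -1-> s3 -1-> s5 -0-> s0
First repeat at step 3: s4 was already visited.

The earliest repeat is at step j = 3: N is in s4, which it already visited at step i = 2.
With |Q| = 6, pigeonhole forces a state repeat no later than step 6; the substring read between the first and second visits to that state can be pumped.

s4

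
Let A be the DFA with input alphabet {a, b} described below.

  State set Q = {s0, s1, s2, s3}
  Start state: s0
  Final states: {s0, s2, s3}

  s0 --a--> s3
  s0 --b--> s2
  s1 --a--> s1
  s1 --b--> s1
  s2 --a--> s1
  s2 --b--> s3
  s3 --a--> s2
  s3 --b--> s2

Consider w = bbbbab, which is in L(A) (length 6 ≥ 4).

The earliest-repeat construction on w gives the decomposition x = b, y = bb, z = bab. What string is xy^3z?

bbbbbbbbab

xy^3z = b·bb·bb·bb·bab = bbbbbbbbab.
Reading y = bb takes A from s2 back to s2, so after x·y·y·y the machine is still in s2, and z then leads to the accepting state s3. Hence bbbbbbbbab ∈ L(A).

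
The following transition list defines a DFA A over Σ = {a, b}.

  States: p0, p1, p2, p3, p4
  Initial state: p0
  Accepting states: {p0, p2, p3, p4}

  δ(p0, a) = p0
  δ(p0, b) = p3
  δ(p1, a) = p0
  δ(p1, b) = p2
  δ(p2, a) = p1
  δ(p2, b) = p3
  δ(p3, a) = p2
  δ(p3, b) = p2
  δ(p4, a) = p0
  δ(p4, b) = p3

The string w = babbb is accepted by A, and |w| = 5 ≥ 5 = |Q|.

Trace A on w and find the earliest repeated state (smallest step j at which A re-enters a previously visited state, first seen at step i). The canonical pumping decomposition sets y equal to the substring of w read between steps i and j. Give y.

Run of A on w = b a b b b:
  step 0: p0  (start)
  step 1: p3  (read b: p0→p3)
  step 2: p2  (read a: p3→p2)
  step 3: p3  (read b: p2→p3)   ← first repeat (p3 seen earlier)
  step 4: p2  (read b: p3→p2)
  step 5: p3  (read b: p2→p3)

So i = 1, j = 3, giving x = w[0:1] = b, y = w[1:3] = ab, z = w[3:5] = bb.
Check: |xy| = 3 ≤ 5 and |y| = 2 ≥ 1. Reading y takes A from p3 back to p3, so every xyⁱz is accepted.
With |Q| = 5, pigeonhole forces a state repeat no later than step 5; the substring read between the first and second visits to that state can be pumped.

ab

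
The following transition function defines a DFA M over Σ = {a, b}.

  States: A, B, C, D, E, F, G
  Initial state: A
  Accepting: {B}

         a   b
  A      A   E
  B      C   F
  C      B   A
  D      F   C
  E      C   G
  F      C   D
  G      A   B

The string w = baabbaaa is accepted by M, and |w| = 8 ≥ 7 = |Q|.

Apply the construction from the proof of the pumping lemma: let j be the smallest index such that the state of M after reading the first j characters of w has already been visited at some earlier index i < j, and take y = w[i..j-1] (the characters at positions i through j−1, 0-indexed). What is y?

ba

Run of M on w = b a a b b a a a:
  step 0: A  (start)
  step 1: E  (read b: A→E)
  step 2: C  (read a: E→C)
  step 3: B  (read a: C→B)
  step 4: F  (read b: B→F)
  step 5: D  (read b: F→D)
  step 6: F  (read a: D→F)   ← first repeat (F seen earlier)
  step 7: C  (read a: F→C)
  step 8: B  (read a: C→B)

So i = 4, j = 6, giving x = w[0:4] = baab, y = w[4:6] = ba, z = w[6:8] = aa.
Check: |xy| = 6 ≤ 7 and |y| = 2 ≥ 1. Reading y takes M from F back to F, so every xyⁱz is accepted.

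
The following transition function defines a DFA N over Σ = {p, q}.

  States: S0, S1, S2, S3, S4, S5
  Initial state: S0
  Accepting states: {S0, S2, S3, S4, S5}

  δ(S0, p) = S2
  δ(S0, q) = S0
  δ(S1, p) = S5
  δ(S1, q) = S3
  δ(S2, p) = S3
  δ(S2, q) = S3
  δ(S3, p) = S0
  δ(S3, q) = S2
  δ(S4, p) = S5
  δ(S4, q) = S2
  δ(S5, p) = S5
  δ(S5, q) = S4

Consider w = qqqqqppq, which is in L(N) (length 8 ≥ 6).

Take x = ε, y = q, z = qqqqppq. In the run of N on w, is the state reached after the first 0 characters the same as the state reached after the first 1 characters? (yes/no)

yes

Run of N on the first 1 characters of w = q:
  step 0: S0  (start)
  step 1: S0  (read q: S0→S0)

After x (step 0): S0. After xy (step 1): S0.
They match, so y = q drives N around a cycle from S0 back to itself; pumping y any number of times keeps N in S0 before reading z, and xyⁱz ∈ L(N) for every i ≥ 0.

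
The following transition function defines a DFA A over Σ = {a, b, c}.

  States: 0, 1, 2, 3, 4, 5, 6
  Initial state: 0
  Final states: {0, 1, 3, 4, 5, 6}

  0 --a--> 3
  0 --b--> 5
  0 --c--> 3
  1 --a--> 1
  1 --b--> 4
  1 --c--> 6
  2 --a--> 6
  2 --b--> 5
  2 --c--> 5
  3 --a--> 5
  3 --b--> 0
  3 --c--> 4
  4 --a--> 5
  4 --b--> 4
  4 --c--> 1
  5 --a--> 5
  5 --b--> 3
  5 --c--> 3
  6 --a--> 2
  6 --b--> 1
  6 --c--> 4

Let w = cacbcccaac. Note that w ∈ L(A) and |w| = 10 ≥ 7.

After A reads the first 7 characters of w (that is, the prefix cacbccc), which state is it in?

State sequence: 0 -c-> 3 -a-> 5 -c-> 3 -b-> 0 -c-> 3 -c-> 4 -c-> 1

After reading 7 characters, A is in state 1.
(This kind of state-tracing is the core of the pumping-lemma construction: with 7 states, pigeonhole forces a repeat within the first 7 steps.)

1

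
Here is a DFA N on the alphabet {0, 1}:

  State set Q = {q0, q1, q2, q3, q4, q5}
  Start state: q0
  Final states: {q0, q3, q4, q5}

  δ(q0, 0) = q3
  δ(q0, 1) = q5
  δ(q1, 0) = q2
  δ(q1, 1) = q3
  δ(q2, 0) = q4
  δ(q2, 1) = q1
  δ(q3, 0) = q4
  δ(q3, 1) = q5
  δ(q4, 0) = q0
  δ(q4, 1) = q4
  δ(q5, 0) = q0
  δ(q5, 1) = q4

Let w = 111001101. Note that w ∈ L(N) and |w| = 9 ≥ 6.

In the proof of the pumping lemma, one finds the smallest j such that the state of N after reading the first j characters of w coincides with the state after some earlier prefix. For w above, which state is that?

State sequence: q0 -1-> q5 -1-> q4 -1-> q4 -0-> q0 -0-> q3 -1-> q5 -1-> q4 -0-> q0 -1-> q5
First repeat at step 3: q4 was already visited.

The earliest repeat is at step j = 3: N is in q4, which it already visited at step i = 2.
Since N has 6 states, any run of length ≥ 6 visits 6+1 states, so by pigeonhole some state repeats within the first 6 steps — that repeat gives the pumpable loop.

q4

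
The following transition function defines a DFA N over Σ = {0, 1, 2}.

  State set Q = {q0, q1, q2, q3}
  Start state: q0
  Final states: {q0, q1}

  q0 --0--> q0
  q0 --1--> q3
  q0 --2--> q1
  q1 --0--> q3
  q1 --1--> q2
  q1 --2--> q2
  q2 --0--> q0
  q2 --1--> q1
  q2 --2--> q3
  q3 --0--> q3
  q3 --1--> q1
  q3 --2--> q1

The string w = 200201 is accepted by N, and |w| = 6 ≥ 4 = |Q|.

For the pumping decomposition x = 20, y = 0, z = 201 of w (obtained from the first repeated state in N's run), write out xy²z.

xy^2z = 20·0·0·201 = 2000201.
Reading y = 0 takes N from q3 back to q3, so after x·y·y the machine is still in q3, and z then leads to the accepting state q1. Hence 2000201 ∈ L(N).

2000201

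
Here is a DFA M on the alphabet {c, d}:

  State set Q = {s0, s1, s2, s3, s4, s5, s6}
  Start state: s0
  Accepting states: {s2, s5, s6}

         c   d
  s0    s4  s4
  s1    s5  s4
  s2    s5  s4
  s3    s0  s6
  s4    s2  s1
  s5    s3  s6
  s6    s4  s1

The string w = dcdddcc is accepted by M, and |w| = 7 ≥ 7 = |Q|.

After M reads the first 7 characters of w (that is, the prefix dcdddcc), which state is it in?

s5

State sequence: s0 -d-> s4 -c-> s2 -d-> s4 -d-> s1 -d-> s4 -c-> s2 -c-> s5

After reading 7 characters, M is in state s5.
(This kind of state-tracing is the core of the pumping-lemma construction: with 7 states, pigeonhole forces a repeat within the first 7 steps.)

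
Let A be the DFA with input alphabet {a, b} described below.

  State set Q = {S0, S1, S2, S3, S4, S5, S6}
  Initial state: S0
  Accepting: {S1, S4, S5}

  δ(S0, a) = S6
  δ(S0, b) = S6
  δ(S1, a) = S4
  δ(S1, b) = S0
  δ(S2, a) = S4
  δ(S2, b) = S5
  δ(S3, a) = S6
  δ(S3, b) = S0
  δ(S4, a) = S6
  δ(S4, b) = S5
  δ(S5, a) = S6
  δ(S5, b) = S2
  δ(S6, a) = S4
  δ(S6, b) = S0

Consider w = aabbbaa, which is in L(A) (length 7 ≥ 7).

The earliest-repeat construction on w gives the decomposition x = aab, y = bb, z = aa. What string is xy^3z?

xy^3z = aab·bb·bb·bb·aa = aabbbbbbbaa.
Reading y = bb takes A from S5 back to S5, so after x·y·y·y the machine is still in S5, and z then leads to the accepting state S4. Hence aabbbbbbbaa ∈ L(A).

aabbbbbbbaa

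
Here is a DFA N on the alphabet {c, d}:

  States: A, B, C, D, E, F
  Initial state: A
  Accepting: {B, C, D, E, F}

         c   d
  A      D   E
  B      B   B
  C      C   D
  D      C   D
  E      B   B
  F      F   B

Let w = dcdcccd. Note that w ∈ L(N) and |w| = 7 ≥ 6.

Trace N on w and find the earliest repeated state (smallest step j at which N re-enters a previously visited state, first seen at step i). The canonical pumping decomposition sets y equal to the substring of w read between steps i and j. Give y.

d

Run of N on w = d c d c c c d:
  step 0: A  (start)
  step 1: E  (read d: A→E)
  step 2: B  (read c: E→B)
  step 3: B  (read d: B→B)   ← first repeat (B seen earlier)
  step 4: B  (read c: B→B)
  step 5: B  (read c: B→B)
  step 6: B  (read c: B→B)
  step 7: B  (read d: B→B)

So i = 2, j = 3, giving x = w[0:2] = dc, y = w[2:3] = d, z = w[3:7] = cccd.
Check: |xy| = 3 ≤ 6 and |y| = 1 ≥ 1. Reading y takes N from B back to B, so every xyⁱz is accepted.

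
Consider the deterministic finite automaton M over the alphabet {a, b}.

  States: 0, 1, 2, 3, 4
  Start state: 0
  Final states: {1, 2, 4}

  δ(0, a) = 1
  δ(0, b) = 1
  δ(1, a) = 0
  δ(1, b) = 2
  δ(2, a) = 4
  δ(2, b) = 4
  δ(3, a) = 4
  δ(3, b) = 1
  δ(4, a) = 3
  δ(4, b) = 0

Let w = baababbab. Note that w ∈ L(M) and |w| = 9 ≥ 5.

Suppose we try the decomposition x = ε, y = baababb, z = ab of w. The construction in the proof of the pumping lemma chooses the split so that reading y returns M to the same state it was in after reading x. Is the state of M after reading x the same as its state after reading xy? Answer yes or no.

State sequence: 0 -b-> 1 -a-> 0 -a-> 1 -b-> 2 -a-> 4 -b-> 0 -b-> 1

After x (step 0): 0. After xy (step 7): 1.
They differ (0 ≠ 1), so y is not a cycle from the state after x; this split is not the one the pumping-lemma construction produces, and pumping y need not keep the string in L(M).

no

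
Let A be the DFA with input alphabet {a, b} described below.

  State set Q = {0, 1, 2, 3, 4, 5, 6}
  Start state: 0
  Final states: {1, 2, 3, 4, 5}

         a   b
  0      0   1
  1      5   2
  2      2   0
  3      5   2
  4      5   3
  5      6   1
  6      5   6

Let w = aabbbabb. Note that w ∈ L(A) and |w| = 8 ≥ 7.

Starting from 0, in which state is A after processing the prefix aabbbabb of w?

State sequence: 0 -a-> 0 -a-> 0 -b-> 1 -b-> 2 -b-> 0 -a-> 0 -b-> 1 -b-> 2

After reading 8 characters, A is in state 2.
(This kind of state-tracing is the core of the pumping-lemma construction: with 7 states, pigeonhole forces a repeat within the first 7 steps.)

2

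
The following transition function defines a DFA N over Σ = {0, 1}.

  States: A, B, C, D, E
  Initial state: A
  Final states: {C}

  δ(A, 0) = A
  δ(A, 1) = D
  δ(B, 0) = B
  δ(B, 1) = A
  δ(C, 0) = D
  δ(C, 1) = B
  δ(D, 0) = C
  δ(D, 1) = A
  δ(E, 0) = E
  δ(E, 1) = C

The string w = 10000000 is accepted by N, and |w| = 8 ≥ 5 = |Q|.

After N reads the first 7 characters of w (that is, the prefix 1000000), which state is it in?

D

State sequence: A -1-> D -0-> C -0-> D -0-> C -0-> D -0-> C -0-> D

After reading 7 characters, N is in state D.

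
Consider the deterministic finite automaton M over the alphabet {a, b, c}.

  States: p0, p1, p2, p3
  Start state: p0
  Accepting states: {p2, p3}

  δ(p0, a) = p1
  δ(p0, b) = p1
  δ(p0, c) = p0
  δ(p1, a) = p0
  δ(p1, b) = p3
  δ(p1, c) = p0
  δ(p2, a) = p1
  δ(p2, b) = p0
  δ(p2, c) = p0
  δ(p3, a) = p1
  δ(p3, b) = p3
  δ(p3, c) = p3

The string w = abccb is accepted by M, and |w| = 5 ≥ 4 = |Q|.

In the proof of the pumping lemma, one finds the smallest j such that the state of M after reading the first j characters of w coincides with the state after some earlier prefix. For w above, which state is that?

p3

Run of M on w = a b c c b:
  step 0: p0  (start)
  step 1: p1  (read a: p0→p1)
  step 2: p3  (read b: p1→p3)
  step 3: p3  (read c: p3→p3)   ← first repeat (p3 seen earlier)
  step 4: p3  (read c: p3→p3)
  step 5: p3  (read b: p3→p3)

The earliest repeat is at step j = 3: M is in p3, which it already visited at step i = 2.
Pumping length from the standard proof: p = 4 (the number of states). The repeated state found above gives |xy| = j ≤ 4 and |y| = j − i ≥ 1.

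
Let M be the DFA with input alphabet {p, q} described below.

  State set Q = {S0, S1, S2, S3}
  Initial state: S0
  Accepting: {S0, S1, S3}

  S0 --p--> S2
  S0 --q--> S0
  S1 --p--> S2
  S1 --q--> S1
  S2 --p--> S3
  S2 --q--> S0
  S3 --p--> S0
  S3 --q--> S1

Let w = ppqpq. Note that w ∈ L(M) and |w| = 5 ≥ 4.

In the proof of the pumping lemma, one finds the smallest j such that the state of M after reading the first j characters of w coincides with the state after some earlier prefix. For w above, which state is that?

S2

State sequence: S0 -p-> S2 -p-> S3 -q-> S1 -p-> S2 -q-> S0
First repeat at step 4: S2 was already visited.

The earliest repeat is at step j = 4: M is in S2, which it already visited at step i = 1.
With |Q| = 4, pigeonhole forces a state repeat no later than step 4; the substring read between the first and second visits to that state can be pumped.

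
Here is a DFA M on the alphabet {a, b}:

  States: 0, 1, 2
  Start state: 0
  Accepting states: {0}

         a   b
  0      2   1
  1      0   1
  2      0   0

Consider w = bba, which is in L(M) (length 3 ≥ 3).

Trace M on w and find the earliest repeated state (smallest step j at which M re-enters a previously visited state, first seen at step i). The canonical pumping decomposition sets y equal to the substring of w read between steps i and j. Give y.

b

Run of M on w = b b a:
  step 0: 0  (start)
  step 1: 1  (read b: 0→1)
  step 2: 1  (read b: 1→1)   ← first repeat (1 seen earlier)
  step 3: 0  (read a: 1→0)

So i = 1, j = 2, giving x = w[0:1] = b, y = w[1:2] = b, z = w[2:3] = a.
Check: |xy| = 2 ≤ 3 and |y| = 1 ≥ 1. Reading y takes M from 1 back to 1, so every xyⁱz is accepted.
With |Q| = 3, pigeonhole forces a state repeat no later than step 3; the substring read between the first and second visits to that state can be pumped.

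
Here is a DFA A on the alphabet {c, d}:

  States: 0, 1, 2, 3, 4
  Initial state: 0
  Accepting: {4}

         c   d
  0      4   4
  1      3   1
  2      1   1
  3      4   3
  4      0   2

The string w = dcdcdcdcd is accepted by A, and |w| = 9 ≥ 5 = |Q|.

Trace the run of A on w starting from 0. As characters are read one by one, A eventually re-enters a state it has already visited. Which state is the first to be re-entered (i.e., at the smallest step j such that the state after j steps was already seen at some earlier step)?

Run of A on w = d c d c d c d c d:
  step 0: 0  (start)
  step 1: 4  (read d: 0→4)
  step 2: 0  (read c: 4→0)   ← first repeat (0 seen earlier)
  step 3: 4  (read d: 0→4)
  step 4: 0  (read c: 4→0)
  step 5: 4  (read d: 0→4)
  step 6: 0  (read c: 4→0)
  step 7: 4  (read d: 0→4)
  step 8: 0  (read c: 4→0)
  step 9: 4  (read d: 0→4)

The earliest repeat is at step j = 2: A is in 0, which it already visited at step i = 0.
Since A has 5 states, any run of length ≥ 5 visits 5+1 states, so by pigeonhole some state repeats within the first 5 steps — that repeat gives the pumpable loop.

0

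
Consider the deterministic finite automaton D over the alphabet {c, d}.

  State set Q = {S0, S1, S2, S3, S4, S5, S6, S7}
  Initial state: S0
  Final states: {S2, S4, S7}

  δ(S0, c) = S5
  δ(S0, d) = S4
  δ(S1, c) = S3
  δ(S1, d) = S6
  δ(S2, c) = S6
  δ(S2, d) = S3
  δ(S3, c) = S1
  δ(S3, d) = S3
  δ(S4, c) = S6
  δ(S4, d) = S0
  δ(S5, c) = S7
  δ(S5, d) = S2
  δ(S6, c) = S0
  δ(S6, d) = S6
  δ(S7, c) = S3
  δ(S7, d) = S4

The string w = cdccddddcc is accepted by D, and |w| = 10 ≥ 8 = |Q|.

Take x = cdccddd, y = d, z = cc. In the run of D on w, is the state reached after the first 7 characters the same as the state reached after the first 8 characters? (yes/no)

Run of D on the first 8 characters of w = c d c c d d d d:
  step 0: S0  (start)
  step 1: S5  (read c: S0→S5)
  step 2: S2  (read d: S5→S2)
  step 3: S6  (read c: S2→S6)
  step 4: S0  (read c: S6→S0)
  step 5: S4  (read d: S0→S4)
  step 6: S0  (read d: S4→S0)
  step 7: S4  (read d: S0→S4)
  step 8: S0  (read d: S4→S0)

After x (step 7): S4. After xy (step 8): S0.
They differ (S4 ≠ S0), so y is not a cycle from the state after x; this split is not the one the pumping-lemma construction produces, and pumping y need not keep the string in L(D).

no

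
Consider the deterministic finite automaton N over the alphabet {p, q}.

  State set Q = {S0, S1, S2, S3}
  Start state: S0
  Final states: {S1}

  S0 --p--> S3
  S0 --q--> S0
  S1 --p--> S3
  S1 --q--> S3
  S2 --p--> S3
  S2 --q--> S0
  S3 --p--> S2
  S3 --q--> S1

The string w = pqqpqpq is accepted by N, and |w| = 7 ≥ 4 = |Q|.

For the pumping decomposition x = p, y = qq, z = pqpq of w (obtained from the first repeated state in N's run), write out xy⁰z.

xy⁰z = xz = p·pqpq = ppqpq.
Reading y = qq takes N from S3 back to S3, so after x the machine is still in S3, and z then leads to the accepting state S1. Hence ppqpq ∈ L(N).

ppqpq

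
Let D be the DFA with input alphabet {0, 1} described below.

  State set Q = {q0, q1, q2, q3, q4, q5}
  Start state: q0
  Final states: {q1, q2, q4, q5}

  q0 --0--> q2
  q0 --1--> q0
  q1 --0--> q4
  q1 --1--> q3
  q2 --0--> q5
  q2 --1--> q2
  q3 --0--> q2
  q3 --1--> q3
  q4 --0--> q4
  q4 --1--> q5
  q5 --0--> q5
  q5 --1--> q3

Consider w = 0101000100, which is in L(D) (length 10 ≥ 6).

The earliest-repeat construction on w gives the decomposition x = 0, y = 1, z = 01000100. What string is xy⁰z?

xy⁰z = xz = 0·01000100 = 001000100.
Reading y = 1 takes D from q2 back to q2, so after x the machine is still in q2, and z then leads to the accepting state q5. Hence 001000100 ∈ L(D).

001000100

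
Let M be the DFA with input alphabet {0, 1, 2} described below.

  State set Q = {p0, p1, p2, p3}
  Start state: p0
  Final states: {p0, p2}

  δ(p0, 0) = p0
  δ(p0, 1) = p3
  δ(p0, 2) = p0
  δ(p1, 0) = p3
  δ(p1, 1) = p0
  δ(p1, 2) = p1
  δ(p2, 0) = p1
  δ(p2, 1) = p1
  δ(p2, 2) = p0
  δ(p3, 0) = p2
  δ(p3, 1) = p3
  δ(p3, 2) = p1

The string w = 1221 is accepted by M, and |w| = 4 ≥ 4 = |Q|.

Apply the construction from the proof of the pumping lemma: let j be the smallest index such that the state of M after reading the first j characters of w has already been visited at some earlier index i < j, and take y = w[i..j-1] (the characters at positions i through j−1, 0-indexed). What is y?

State sequence: p0 -1-> p3 -2-> p1 -2-> p1 -1-> p0
First repeat at step 3: p1 was already visited.

So i = 2, j = 3, giving x = w[0:2] = 12, y = w[2:3] = 2, z = w[3:4] = 1.
Check: |xy| = 3 ≤ 4 and |y| = 1 ≥ 1. Reading y takes M from p1 back to p1, so every xyⁱz is accepted.
Pumping length from the standard proof: p = 4 (the number of states). The repeated state found above gives |xy| = j ≤ 4 and |y| = j − i ≥ 1.

2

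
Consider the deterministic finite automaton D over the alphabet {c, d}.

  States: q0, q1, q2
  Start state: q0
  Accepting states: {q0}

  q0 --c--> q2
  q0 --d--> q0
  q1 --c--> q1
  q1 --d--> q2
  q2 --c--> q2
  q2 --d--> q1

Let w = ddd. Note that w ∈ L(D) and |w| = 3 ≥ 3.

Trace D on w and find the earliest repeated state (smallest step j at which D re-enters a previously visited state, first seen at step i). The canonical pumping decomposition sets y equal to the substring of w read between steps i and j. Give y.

d

State sequence: q0 -d-> q0 -d-> q0 -d-> q0
First repeat at step 1: q0 was already visited.

So i = 0, j = 1, giving x = w[0:0] = ε, y = w[0:1] = d, z = w[1:3] = dd.
Check: |xy| = 1 ≤ 3 and |y| = 1 ≥ 1. Reading y takes D from q0 back to q0, so every xyⁱz is accepted.
Since D has 3 states, any run of length ≥ 3 visits 3+1 states, so by pigeonhole some state repeats within the first 3 steps — that repeat gives the pumpable loop.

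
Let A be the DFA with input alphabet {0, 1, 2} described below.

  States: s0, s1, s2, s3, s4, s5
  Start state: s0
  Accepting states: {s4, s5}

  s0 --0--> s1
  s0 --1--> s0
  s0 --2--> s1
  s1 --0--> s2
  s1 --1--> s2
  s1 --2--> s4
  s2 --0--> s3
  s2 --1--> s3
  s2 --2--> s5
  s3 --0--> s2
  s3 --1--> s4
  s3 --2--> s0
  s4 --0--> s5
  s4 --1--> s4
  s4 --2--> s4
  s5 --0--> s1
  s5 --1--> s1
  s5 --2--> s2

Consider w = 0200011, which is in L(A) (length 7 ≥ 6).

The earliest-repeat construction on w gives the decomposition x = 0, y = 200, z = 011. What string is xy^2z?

xy^2z = 0·200·200·011 = 0200200011.
Reading y = 200 takes A from s1 back to s1, so after x·y·y the machine is still in s1, and z then leads to the accepting state s4. Hence 0200200011 ∈ L(A).

0200200011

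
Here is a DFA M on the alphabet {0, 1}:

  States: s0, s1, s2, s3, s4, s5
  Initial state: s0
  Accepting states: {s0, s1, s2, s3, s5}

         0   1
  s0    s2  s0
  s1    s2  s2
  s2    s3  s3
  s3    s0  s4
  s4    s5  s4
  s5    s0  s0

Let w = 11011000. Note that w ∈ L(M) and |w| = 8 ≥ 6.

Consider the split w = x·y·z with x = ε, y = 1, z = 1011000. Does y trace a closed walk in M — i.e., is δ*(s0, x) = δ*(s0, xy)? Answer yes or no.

Run of M on the first 1 characters of w = 1:
  step 0: s0  (start)
  step 1: s0  (read 1: s0→s0)

After x (step 0): s0. After xy (step 1): s0.
They match, so y = 1 drives M around a cycle from s0 back to itself; pumping y any number of times keeps M in s0 before reading z, and xyⁱz ∈ L(M) for every i ≥ 0.

yes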